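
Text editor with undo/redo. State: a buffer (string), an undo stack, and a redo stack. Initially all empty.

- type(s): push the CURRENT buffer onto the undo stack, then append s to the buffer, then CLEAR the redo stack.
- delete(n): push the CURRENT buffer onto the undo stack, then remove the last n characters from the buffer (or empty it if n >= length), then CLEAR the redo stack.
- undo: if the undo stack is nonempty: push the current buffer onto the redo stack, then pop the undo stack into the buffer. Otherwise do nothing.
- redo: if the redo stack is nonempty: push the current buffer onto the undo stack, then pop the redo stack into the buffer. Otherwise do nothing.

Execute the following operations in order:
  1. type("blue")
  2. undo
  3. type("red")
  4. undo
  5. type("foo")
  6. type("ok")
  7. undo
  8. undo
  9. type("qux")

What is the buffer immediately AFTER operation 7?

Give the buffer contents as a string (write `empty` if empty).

After op 1 (type): buf='blue' undo_depth=1 redo_depth=0
After op 2 (undo): buf='(empty)' undo_depth=0 redo_depth=1
After op 3 (type): buf='red' undo_depth=1 redo_depth=0
After op 4 (undo): buf='(empty)' undo_depth=0 redo_depth=1
After op 5 (type): buf='foo' undo_depth=1 redo_depth=0
After op 6 (type): buf='foook' undo_depth=2 redo_depth=0
After op 7 (undo): buf='foo' undo_depth=1 redo_depth=1

Answer: foo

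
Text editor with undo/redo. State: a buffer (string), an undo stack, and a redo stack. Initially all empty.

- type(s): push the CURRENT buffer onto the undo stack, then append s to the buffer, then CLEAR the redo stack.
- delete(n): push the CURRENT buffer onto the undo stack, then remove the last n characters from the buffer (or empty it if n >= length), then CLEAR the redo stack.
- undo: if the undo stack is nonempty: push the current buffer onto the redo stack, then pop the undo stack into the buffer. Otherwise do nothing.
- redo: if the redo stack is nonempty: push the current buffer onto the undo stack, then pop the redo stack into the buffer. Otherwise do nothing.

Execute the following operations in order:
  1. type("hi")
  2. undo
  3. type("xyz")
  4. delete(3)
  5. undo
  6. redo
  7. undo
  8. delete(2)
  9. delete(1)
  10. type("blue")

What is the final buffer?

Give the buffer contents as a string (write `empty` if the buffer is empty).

After op 1 (type): buf='hi' undo_depth=1 redo_depth=0
After op 2 (undo): buf='(empty)' undo_depth=0 redo_depth=1
After op 3 (type): buf='xyz' undo_depth=1 redo_depth=0
After op 4 (delete): buf='(empty)' undo_depth=2 redo_depth=0
After op 5 (undo): buf='xyz' undo_depth=1 redo_depth=1
After op 6 (redo): buf='(empty)' undo_depth=2 redo_depth=0
After op 7 (undo): buf='xyz' undo_depth=1 redo_depth=1
After op 8 (delete): buf='x' undo_depth=2 redo_depth=0
After op 9 (delete): buf='(empty)' undo_depth=3 redo_depth=0
After op 10 (type): buf='blue' undo_depth=4 redo_depth=0

Answer: blue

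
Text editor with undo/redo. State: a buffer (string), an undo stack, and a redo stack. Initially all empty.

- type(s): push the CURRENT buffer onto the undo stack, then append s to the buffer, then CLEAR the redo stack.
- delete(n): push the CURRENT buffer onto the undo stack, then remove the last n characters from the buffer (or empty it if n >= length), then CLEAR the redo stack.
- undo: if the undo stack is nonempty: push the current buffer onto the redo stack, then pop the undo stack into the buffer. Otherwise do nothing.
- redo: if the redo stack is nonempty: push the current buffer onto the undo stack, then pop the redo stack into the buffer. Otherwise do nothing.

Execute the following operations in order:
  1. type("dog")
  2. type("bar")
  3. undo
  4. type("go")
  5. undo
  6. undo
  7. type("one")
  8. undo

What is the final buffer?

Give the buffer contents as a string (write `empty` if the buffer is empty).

After op 1 (type): buf='dog' undo_depth=1 redo_depth=0
After op 2 (type): buf='dogbar' undo_depth=2 redo_depth=0
After op 3 (undo): buf='dog' undo_depth=1 redo_depth=1
After op 4 (type): buf='doggo' undo_depth=2 redo_depth=0
After op 5 (undo): buf='dog' undo_depth=1 redo_depth=1
After op 6 (undo): buf='(empty)' undo_depth=0 redo_depth=2
After op 7 (type): buf='one' undo_depth=1 redo_depth=0
After op 8 (undo): buf='(empty)' undo_depth=0 redo_depth=1

Answer: empty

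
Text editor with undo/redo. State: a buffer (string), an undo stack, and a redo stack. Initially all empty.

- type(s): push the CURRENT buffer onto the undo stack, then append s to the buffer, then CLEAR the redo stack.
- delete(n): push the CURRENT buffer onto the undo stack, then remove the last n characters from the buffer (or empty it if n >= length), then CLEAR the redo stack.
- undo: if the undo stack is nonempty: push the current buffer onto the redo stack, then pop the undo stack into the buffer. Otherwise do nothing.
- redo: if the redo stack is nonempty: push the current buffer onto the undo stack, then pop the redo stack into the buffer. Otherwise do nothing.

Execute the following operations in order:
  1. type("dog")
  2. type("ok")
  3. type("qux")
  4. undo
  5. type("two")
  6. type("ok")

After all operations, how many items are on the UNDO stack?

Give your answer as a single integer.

After op 1 (type): buf='dog' undo_depth=1 redo_depth=0
After op 2 (type): buf='dogok' undo_depth=2 redo_depth=0
After op 3 (type): buf='dogokqux' undo_depth=3 redo_depth=0
After op 4 (undo): buf='dogok' undo_depth=2 redo_depth=1
After op 5 (type): buf='dogoktwo' undo_depth=3 redo_depth=0
After op 6 (type): buf='dogoktwook' undo_depth=4 redo_depth=0

Answer: 4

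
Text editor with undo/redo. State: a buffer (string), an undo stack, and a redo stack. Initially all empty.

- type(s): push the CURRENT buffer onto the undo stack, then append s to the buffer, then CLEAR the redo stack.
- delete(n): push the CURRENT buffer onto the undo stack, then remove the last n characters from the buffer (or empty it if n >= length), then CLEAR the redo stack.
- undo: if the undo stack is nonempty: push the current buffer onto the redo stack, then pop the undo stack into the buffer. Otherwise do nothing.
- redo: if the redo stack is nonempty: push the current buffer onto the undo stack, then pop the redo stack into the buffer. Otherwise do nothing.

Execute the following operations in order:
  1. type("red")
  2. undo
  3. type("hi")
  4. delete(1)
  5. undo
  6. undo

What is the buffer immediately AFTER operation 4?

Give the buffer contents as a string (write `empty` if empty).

Answer: h

Derivation:
After op 1 (type): buf='red' undo_depth=1 redo_depth=0
After op 2 (undo): buf='(empty)' undo_depth=0 redo_depth=1
After op 3 (type): buf='hi' undo_depth=1 redo_depth=0
After op 4 (delete): buf='h' undo_depth=2 redo_depth=0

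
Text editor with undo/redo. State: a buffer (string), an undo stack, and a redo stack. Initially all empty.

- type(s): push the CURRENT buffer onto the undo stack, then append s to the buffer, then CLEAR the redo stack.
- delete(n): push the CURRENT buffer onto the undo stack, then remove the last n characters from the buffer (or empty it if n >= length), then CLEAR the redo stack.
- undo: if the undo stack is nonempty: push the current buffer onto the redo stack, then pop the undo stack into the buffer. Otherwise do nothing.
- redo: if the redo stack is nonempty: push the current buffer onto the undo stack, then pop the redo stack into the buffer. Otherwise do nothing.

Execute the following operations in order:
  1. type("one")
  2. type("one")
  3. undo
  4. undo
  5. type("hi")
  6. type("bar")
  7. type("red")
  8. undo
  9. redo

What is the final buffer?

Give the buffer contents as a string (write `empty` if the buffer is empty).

After op 1 (type): buf='one' undo_depth=1 redo_depth=0
After op 2 (type): buf='oneone' undo_depth=2 redo_depth=0
After op 3 (undo): buf='one' undo_depth=1 redo_depth=1
After op 4 (undo): buf='(empty)' undo_depth=0 redo_depth=2
After op 5 (type): buf='hi' undo_depth=1 redo_depth=0
After op 6 (type): buf='hibar' undo_depth=2 redo_depth=0
After op 7 (type): buf='hibarred' undo_depth=3 redo_depth=0
After op 8 (undo): buf='hibar' undo_depth=2 redo_depth=1
After op 9 (redo): buf='hibarred' undo_depth=3 redo_depth=0

Answer: hibarred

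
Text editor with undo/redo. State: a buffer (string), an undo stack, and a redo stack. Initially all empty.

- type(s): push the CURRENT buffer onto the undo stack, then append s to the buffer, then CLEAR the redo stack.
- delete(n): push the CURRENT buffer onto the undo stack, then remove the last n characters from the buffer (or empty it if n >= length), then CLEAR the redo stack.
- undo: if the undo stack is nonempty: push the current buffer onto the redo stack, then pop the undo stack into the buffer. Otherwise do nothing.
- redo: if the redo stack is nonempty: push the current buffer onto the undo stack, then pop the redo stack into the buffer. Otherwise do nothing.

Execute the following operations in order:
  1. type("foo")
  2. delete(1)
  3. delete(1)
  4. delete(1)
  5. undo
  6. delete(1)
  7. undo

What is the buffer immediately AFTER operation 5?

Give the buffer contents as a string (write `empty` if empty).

Answer: f

Derivation:
After op 1 (type): buf='foo' undo_depth=1 redo_depth=0
After op 2 (delete): buf='fo' undo_depth=2 redo_depth=0
After op 3 (delete): buf='f' undo_depth=3 redo_depth=0
After op 4 (delete): buf='(empty)' undo_depth=4 redo_depth=0
After op 5 (undo): buf='f' undo_depth=3 redo_depth=1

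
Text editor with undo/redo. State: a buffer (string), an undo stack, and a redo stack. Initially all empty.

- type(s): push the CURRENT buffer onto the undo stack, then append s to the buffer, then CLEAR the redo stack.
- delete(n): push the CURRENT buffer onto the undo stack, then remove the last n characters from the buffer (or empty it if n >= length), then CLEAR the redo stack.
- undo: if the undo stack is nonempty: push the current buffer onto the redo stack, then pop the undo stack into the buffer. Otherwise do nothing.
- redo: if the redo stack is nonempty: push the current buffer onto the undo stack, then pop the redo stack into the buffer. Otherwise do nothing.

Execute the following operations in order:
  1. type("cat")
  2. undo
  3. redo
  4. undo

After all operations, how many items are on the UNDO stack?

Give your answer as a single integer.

After op 1 (type): buf='cat' undo_depth=1 redo_depth=0
After op 2 (undo): buf='(empty)' undo_depth=0 redo_depth=1
After op 3 (redo): buf='cat' undo_depth=1 redo_depth=0
After op 4 (undo): buf='(empty)' undo_depth=0 redo_depth=1

Answer: 0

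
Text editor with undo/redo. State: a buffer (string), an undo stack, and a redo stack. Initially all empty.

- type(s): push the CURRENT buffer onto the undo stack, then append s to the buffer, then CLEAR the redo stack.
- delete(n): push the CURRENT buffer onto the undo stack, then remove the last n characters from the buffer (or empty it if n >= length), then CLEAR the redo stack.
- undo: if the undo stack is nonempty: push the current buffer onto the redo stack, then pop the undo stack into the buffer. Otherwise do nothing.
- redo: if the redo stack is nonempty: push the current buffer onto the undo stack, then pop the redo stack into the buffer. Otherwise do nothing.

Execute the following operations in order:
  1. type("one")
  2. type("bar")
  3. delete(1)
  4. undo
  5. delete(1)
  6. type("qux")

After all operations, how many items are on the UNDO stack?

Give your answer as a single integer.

Answer: 4

Derivation:
After op 1 (type): buf='one' undo_depth=1 redo_depth=0
After op 2 (type): buf='onebar' undo_depth=2 redo_depth=0
After op 3 (delete): buf='oneba' undo_depth=3 redo_depth=0
After op 4 (undo): buf='onebar' undo_depth=2 redo_depth=1
After op 5 (delete): buf='oneba' undo_depth=3 redo_depth=0
After op 6 (type): buf='onebaqux' undo_depth=4 redo_depth=0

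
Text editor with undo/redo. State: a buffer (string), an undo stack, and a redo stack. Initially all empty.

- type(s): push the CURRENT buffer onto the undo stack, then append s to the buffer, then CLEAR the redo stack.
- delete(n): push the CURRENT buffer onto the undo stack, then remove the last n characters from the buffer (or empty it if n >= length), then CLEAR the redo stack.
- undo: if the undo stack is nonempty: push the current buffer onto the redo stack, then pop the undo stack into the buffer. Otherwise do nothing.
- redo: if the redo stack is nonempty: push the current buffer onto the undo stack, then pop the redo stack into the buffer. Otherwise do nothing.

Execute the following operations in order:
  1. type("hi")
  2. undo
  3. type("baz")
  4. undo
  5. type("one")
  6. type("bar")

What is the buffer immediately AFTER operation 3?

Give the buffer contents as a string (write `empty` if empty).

After op 1 (type): buf='hi' undo_depth=1 redo_depth=0
After op 2 (undo): buf='(empty)' undo_depth=0 redo_depth=1
After op 3 (type): buf='baz' undo_depth=1 redo_depth=0

Answer: baz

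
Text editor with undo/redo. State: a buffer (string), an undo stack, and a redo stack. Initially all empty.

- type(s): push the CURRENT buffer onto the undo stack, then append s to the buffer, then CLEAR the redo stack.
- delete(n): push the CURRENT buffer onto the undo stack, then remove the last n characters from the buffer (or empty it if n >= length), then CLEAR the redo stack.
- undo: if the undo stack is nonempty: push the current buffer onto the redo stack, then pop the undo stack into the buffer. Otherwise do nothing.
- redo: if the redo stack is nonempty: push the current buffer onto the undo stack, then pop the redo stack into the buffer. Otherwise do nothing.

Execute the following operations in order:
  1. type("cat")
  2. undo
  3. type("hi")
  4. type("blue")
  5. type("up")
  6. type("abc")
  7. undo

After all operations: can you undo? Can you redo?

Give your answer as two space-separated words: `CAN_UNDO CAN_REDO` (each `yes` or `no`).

Answer: yes yes

Derivation:
After op 1 (type): buf='cat' undo_depth=1 redo_depth=0
After op 2 (undo): buf='(empty)' undo_depth=0 redo_depth=1
After op 3 (type): buf='hi' undo_depth=1 redo_depth=0
After op 4 (type): buf='hiblue' undo_depth=2 redo_depth=0
After op 5 (type): buf='hiblueup' undo_depth=3 redo_depth=0
After op 6 (type): buf='hiblueupabc' undo_depth=4 redo_depth=0
After op 7 (undo): buf='hiblueup' undo_depth=3 redo_depth=1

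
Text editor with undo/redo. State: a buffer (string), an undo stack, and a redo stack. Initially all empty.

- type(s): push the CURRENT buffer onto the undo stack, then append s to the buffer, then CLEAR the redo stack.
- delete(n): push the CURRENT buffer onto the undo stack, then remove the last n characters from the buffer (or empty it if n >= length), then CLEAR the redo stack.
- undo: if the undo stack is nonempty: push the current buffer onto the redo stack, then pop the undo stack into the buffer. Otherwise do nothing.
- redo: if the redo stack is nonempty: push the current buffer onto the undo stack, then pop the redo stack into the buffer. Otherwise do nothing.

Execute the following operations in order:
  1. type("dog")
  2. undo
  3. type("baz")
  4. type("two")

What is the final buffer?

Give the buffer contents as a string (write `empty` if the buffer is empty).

Answer: baztwo

Derivation:
After op 1 (type): buf='dog' undo_depth=1 redo_depth=0
After op 2 (undo): buf='(empty)' undo_depth=0 redo_depth=1
After op 3 (type): buf='baz' undo_depth=1 redo_depth=0
After op 4 (type): buf='baztwo' undo_depth=2 redo_depth=0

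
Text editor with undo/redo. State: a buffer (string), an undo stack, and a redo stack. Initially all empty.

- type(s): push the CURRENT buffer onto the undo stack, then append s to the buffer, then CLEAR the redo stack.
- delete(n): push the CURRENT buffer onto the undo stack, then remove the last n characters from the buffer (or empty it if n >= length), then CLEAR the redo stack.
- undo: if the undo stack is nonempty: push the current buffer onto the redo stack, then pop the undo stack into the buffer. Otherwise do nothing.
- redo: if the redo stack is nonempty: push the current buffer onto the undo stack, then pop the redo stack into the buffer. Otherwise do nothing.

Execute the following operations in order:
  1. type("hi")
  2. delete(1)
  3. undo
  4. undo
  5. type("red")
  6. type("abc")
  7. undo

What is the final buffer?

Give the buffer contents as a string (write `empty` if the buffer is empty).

After op 1 (type): buf='hi' undo_depth=1 redo_depth=0
After op 2 (delete): buf='h' undo_depth=2 redo_depth=0
After op 3 (undo): buf='hi' undo_depth=1 redo_depth=1
After op 4 (undo): buf='(empty)' undo_depth=0 redo_depth=2
After op 5 (type): buf='red' undo_depth=1 redo_depth=0
After op 6 (type): buf='redabc' undo_depth=2 redo_depth=0
After op 7 (undo): buf='red' undo_depth=1 redo_depth=1

Answer: red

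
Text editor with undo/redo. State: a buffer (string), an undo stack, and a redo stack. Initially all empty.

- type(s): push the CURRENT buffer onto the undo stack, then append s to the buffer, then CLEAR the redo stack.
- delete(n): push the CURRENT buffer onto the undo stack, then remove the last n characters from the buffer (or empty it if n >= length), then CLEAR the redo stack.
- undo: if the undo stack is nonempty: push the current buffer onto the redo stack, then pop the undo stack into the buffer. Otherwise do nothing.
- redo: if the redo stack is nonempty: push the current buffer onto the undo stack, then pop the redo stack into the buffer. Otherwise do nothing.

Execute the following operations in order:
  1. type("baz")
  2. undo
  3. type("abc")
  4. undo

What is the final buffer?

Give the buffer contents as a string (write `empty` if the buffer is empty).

Answer: empty

Derivation:
After op 1 (type): buf='baz' undo_depth=1 redo_depth=0
After op 2 (undo): buf='(empty)' undo_depth=0 redo_depth=1
After op 3 (type): buf='abc' undo_depth=1 redo_depth=0
After op 4 (undo): buf='(empty)' undo_depth=0 redo_depth=1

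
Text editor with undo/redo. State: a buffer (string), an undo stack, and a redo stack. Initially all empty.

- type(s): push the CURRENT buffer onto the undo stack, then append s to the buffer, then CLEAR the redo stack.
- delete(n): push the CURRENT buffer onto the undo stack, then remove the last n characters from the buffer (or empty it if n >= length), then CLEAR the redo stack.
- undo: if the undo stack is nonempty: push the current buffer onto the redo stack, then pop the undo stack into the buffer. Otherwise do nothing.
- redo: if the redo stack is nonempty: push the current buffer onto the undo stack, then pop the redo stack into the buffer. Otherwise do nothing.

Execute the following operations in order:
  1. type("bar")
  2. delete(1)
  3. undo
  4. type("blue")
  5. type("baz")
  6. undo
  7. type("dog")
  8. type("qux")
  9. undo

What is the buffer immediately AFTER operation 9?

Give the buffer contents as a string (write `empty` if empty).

After op 1 (type): buf='bar' undo_depth=1 redo_depth=0
After op 2 (delete): buf='ba' undo_depth=2 redo_depth=0
After op 3 (undo): buf='bar' undo_depth=1 redo_depth=1
After op 4 (type): buf='barblue' undo_depth=2 redo_depth=0
After op 5 (type): buf='barbluebaz' undo_depth=3 redo_depth=0
After op 6 (undo): buf='barblue' undo_depth=2 redo_depth=1
After op 7 (type): buf='barbluedog' undo_depth=3 redo_depth=0
After op 8 (type): buf='barbluedogqux' undo_depth=4 redo_depth=0
After op 9 (undo): buf='barbluedog' undo_depth=3 redo_depth=1

Answer: barbluedog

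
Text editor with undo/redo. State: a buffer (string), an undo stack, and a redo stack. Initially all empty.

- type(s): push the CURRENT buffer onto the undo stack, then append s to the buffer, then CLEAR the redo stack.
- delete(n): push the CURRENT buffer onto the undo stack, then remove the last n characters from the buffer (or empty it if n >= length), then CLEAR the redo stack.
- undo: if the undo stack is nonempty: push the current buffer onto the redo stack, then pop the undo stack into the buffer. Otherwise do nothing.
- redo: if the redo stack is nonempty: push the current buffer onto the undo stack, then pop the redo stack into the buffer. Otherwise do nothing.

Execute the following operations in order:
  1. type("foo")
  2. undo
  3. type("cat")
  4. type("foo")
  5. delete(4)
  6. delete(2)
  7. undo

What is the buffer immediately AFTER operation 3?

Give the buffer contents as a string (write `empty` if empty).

Answer: cat

Derivation:
After op 1 (type): buf='foo' undo_depth=1 redo_depth=0
After op 2 (undo): buf='(empty)' undo_depth=0 redo_depth=1
After op 3 (type): buf='cat' undo_depth=1 redo_depth=0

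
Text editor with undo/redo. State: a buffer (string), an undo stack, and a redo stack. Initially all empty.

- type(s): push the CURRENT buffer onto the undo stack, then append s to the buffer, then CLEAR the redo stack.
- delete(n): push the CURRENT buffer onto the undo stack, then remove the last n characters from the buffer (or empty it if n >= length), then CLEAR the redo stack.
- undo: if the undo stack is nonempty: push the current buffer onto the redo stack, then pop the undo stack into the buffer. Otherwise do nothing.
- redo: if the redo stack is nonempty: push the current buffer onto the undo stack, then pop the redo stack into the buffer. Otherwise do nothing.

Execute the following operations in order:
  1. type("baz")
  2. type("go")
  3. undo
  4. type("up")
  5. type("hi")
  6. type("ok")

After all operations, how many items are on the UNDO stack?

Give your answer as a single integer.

Answer: 4

Derivation:
After op 1 (type): buf='baz' undo_depth=1 redo_depth=0
After op 2 (type): buf='bazgo' undo_depth=2 redo_depth=0
After op 3 (undo): buf='baz' undo_depth=1 redo_depth=1
After op 4 (type): buf='bazup' undo_depth=2 redo_depth=0
After op 5 (type): buf='bazuphi' undo_depth=3 redo_depth=0
After op 6 (type): buf='bazuphiok' undo_depth=4 redo_depth=0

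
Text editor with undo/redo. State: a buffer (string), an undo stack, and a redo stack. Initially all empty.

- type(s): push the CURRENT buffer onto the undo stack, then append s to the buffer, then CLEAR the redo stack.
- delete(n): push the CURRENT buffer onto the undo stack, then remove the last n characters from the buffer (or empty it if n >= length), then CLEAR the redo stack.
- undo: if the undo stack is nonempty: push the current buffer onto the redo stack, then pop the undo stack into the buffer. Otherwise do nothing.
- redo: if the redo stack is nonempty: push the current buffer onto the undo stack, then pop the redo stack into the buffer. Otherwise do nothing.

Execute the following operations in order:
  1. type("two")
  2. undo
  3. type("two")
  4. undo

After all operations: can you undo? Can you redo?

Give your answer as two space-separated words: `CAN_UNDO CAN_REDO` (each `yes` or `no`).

Answer: no yes

Derivation:
After op 1 (type): buf='two' undo_depth=1 redo_depth=0
After op 2 (undo): buf='(empty)' undo_depth=0 redo_depth=1
After op 3 (type): buf='two' undo_depth=1 redo_depth=0
After op 4 (undo): buf='(empty)' undo_depth=0 redo_depth=1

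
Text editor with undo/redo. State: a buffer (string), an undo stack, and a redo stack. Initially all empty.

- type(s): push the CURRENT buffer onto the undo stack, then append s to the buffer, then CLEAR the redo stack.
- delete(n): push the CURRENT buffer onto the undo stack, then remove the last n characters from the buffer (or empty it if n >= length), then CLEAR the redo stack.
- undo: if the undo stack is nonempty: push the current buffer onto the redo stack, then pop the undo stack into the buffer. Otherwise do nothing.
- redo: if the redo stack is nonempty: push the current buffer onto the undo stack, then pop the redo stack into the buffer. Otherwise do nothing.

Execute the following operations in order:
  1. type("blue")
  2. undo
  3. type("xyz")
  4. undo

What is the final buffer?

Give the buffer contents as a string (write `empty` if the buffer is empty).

Answer: empty

Derivation:
After op 1 (type): buf='blue' undo_depth=1 redo_depth=0
After op 2 (undo): buf='(empty)' undo_depth=0 redo_depth=1
After op 3 (type): buf='xyz' undo_depth=1 redo_depth=0
After op 4 (undo): buf='(empty)' undo_depth=0 redo_depth=1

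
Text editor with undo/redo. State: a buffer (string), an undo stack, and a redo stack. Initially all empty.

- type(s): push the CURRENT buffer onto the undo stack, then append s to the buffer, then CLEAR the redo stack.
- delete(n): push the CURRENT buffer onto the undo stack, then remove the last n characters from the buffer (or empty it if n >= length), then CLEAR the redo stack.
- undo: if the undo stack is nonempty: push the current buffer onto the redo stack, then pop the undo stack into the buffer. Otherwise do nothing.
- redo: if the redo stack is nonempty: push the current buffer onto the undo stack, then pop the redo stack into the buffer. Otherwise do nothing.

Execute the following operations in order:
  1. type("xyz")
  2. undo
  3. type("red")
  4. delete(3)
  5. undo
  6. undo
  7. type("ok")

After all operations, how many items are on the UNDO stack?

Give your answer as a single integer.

After op 1 (type): buf='xyz' undo_depth=1 redo_depth=0
After op 2 (undo): buf='(empty)' undo_depth=0 redo_depth=1
After op 3 (type): buf='red' undo_depth=1 redo_depth=0
After op 4 (delete): buf='(empty)' undo_depth=2 redo_depth=0
After op 5 (undo): buf='red' undo_depth=1 redo_depth=1
After op 6 (undo): buf='(empty)' undo_depth=0 redo_depth=2
After op 7 (type): buf='ok' undo_depth=1 redo_depth=0

Answer: 1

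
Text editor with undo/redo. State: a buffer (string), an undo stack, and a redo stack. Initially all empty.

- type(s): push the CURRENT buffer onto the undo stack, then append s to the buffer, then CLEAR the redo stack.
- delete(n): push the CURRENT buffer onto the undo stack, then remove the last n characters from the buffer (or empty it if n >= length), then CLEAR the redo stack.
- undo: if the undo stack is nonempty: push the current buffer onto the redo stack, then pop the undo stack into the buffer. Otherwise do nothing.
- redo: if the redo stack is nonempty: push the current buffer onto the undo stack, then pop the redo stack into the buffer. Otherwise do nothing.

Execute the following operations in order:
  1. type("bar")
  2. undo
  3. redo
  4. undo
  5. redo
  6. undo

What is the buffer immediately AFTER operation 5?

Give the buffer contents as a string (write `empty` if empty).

After op 1 (type): buf='bar' undo_depth=1 redo_depth=0
After op 2 (undo): buf='(empty)' undo_depth=0 redo_depth=1
After op 3 (redo): buf='bar' undo_depth=1 redo_depth=0
After op 4 (undo): buf='(empty)' undo_depth=0 redo_depth=1
After op 5 (redo): buf='bar' undo_depth=1 redo_depth=0

Answer: bar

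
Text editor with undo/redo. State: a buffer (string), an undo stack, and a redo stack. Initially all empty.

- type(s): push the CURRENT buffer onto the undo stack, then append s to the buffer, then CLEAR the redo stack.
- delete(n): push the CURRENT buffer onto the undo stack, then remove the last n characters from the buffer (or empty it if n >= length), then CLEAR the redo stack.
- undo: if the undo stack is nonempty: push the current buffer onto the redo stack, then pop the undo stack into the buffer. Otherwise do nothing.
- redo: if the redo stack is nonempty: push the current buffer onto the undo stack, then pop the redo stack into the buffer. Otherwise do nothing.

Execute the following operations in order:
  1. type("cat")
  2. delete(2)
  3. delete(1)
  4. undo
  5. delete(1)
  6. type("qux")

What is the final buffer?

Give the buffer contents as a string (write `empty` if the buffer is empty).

Answer: qux

Derivation:
After op 1 (type): buf='cat' undo_depth=1 redo_depth=0
After op 2 (delete): buf='c' undo_depth=2 redo_depth=0
After op 3 (delete): buf='(empty)' undo_depth=3 redo_depth=0
After op 4 (undo): buf='c' undo_depth=2 redo_depth=1
After op 5 (delete): buf='(empty)' undo_depth=3 redo_depth=0
After op 6 (type): buf='qux' undo_depth=4 redo_depth=0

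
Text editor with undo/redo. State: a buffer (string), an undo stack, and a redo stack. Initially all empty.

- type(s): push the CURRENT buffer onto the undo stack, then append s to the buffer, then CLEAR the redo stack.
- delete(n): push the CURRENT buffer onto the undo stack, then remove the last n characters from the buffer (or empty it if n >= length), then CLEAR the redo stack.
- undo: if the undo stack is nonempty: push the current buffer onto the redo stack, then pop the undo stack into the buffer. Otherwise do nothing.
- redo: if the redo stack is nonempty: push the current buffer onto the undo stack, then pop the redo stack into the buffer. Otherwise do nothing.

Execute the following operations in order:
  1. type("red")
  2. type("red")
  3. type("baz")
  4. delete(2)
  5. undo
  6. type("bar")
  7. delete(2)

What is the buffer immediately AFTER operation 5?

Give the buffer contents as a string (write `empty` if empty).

After op 1 (type): buf='red' undo_depth=1 redo_depth=0
After op 2 (type): buf='redred' undo_depth=2 redo_depth=0
After op 3 (type): buf='redredbaz' undo_depth=3 redo_depth=0
After op 4 (delete): buf='redredb' undo_depth=4 redo_depth=0
After op 5 (undo): buf='redredbaz' undo_depth=3 redo_depth=1

Answer: redredbaz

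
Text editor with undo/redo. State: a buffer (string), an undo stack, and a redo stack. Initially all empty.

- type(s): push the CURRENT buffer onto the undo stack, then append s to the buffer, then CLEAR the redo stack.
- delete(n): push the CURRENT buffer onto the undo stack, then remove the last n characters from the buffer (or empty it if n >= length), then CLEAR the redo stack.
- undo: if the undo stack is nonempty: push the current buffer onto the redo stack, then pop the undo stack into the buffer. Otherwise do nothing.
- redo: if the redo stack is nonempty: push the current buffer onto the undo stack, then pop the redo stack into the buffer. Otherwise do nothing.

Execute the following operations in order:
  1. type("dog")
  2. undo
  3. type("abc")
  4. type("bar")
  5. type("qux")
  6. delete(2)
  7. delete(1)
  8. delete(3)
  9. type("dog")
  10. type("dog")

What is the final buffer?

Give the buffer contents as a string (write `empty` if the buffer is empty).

After op 1 (type): buf='dog' undo_depth=1 redo_depth=0
After op 2 (undo): buf='(empty)' undo_depth=0 redo_depth=1
After op 3 (type): buf='abc' undo_depth=1 redo_depth=0
After op 4 (type): buf='abcbar' undo_depth=2 redo_depth=0
After op 5 (type): buf='abcbarqux' undo_depth=3 redo_depth=0
After op 6 (delete): buf='abcbarq' undo_depth=4 redo_depth=0
After op 7 (delete): buf='abcbar' undo_depth=5 redo_depth=0
After op 8 (delete): buf='abc' undo_depth=6 redo_depth=0
After op 9 (type): buf='abcdog' undo_depth=7 redo_depth=0
After op 10 (type): buf='abcdogdog' undo_depth=8 redo_depth=0

Answer: abcdogdog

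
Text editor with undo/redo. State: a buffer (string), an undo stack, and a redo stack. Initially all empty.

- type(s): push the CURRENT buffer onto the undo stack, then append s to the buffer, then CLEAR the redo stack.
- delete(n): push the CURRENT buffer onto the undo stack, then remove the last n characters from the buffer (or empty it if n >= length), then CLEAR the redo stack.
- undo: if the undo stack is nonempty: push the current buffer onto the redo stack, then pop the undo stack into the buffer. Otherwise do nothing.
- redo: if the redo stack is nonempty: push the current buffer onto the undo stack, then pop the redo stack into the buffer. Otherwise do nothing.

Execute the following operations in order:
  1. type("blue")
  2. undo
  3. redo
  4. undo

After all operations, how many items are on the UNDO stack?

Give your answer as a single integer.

After op 1 (type): buf='blue' undo_depth=1 redo_depth=0
After op 2 (undo): buf='(empty)' undo_depth=0 redo_depth=1
After op 3 (redo): buf='blue' undo_depth=1 redo_depth=0
After op 4 (undo): buf='(empty)' undo_depth=0 redo_depth=1

Answer: 0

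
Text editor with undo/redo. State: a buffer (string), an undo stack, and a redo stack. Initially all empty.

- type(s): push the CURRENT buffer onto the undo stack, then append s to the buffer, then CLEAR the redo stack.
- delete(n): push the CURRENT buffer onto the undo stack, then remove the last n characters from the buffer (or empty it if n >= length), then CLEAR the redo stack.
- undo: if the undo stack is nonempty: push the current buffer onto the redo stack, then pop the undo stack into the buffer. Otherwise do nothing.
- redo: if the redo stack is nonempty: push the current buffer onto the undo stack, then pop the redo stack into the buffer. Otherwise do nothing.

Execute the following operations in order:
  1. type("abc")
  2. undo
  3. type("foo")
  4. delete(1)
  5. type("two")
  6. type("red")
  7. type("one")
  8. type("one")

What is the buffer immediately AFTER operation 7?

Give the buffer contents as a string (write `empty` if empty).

After op 1 (type): buf='abc' undo_depth=1 redo_depth=0
After op 2 (undo): buf='(empty)' undo_depth=0 redo_depth=1
After op 3 (type): buf='foo' undo_depth=1 redo_depth=0
After op 4 (delete): buf='fo' undo_depth=2 redo_depth=0
After op 5 (type): buf='fotwo' undo_depth=3 redo_depth=0
After op 6 (type): buf='fotwored' undo_depth=4 redo_depth=0
After op 7 (type): buf='fotworedone' undo_depth=5 redo_depth=0

Answer: fotworedone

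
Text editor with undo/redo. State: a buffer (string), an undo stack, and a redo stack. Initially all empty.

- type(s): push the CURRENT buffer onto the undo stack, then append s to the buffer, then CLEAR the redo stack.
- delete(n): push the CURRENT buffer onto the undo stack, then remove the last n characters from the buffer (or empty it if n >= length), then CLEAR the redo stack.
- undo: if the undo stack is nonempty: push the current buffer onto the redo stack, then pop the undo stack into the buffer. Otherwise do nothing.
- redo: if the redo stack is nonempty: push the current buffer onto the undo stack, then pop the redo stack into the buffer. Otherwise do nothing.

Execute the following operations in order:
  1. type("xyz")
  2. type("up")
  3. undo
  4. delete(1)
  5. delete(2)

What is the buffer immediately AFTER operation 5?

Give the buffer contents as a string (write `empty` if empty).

Answer: empty

Derivation:
After op 1 (type): buf='xyz' undo_depth=1 redo_depth=0
After op 2 (type): buf='xyzup' undo_depth=2 redo_depth=0
After op 3 (undo): buf='xyz' undo_depth=1 redo_depth=1
After op 4 (delete): buf='xy' undo_depth=2 redo_depth=0
After op 5 (delete): buf='(empty)' undo_depth=3 redo_depth=0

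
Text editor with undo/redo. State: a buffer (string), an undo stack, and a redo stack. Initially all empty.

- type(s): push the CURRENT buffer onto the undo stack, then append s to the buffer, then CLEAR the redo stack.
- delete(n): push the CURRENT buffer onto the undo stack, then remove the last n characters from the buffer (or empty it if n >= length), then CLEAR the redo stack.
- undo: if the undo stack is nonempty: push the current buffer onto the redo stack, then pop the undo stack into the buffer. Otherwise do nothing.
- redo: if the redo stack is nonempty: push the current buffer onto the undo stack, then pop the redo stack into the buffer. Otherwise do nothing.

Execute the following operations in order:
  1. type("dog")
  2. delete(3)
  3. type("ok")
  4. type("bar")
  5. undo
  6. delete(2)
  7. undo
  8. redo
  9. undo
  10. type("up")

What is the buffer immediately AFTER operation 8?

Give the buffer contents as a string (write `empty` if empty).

Answer: empty

Derivation:
After op 1 (type): buf='dog' undo_depth=1 redo_depth=0
After op 2 (delete): buf='(empty)' undo_depth=2 redo_depth=0
After op 3 (type): buf='ok' undo_depth=3 redo_depth=0
After op 4 (type): buf='okbar' undo_depth=4 redo_depth=0
After op 5 (undo): buf='ok' undo_depth=3 redo_depth=1
After op 6 (delete): buf='(empty)' undo_depth=4 redo_depth=0
After op 7 (undo): buf='ok' undo_depth=3 redo_depth=1
After op 8 (redo): buf='(empty)' undo_depth=4 redo_depth=0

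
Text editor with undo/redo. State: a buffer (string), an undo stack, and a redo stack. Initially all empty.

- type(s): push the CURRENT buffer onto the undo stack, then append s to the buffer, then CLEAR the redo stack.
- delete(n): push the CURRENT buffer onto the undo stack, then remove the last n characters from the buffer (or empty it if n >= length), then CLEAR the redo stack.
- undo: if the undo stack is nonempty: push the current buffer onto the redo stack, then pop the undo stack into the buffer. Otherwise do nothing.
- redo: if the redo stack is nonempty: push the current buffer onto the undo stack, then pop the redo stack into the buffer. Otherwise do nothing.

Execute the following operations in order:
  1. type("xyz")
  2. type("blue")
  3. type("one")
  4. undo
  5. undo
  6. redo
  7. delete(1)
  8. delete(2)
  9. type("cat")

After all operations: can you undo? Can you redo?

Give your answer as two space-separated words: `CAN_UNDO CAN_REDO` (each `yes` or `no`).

Answer: yes no

Derivation:
After op 1 (type): buf='xyz' undo_depth=1 redo_depth=0
After op 2 (type): buf='xyzblue' undo_depth=2 redo_depth=0
After op 3 (type): buf='xyzblueone' undo_depth=3 redo_depth=0
After op 4 (undo): buf='xyzblue' undo_depth=2 redo_depth=1
After op 5 (undo): buf='xyz' undo_depth=1 redo_depth=2
After op 6 (redo): buf='xyzblue' undo_depth=2 redo_depth=1
After op 7 (delete): buf='xyzblu' undo_depth=3 redo_depth=0
After op 8 (delete): buf='xyzb' undo_depth=4 redo_depth=0
After op 9 (type): buf='xyzbcat' undo_depth=5 redo_depth=0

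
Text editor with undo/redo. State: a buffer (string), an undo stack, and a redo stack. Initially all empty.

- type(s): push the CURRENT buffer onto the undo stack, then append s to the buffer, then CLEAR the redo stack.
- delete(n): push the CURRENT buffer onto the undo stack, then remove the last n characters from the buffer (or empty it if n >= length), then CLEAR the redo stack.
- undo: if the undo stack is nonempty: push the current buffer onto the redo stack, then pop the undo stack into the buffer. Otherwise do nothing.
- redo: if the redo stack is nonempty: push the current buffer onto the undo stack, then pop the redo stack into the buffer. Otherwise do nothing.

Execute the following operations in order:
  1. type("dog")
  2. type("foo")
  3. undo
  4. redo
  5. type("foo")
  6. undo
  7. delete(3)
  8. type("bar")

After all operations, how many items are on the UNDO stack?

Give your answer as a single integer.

After op 1 (type): buf='dog' undo_depth=1 redo_depth=0
After op 2 (type): buf='dogfoo' undo_depth=2 redo_depth=0
After op 3 (undo): buf='dog' undo_depth=1 redo_depth=1
After op 4 (redo): buf='dogfoo' undo_depth=2 redo_depth=0
After op 5 (type): buf='dogfoofoo' undo_depth=3 redo_depth=0
After op 6 (undo): buf='dogfoo' undo_depth=2 redo_depth=1
After op 7 (delete): buf='dog' undo_depth=3 redo_depth=0
After op 8 (type): buf='dogbar' undo_depth=4 redo_depth=0

Answer: 4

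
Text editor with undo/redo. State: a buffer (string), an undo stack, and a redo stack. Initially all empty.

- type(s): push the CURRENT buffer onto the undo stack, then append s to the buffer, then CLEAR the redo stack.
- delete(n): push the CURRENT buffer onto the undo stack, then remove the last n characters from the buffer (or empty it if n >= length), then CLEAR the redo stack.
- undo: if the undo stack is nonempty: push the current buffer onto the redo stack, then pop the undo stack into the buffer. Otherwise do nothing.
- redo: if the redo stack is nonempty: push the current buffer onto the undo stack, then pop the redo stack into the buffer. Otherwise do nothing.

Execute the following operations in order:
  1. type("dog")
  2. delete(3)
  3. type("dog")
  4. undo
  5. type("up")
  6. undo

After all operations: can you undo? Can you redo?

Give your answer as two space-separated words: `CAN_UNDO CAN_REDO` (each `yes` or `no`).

After op 1 (type): buf='dog' undo_depth=1 redo_depth=0
After op 2 (delete): buf='(empty)' undo_depth=2 redo_depth=0
After op 3 (type): buf='dog' undo_depth=3 redo_depth=0
After op 4 (undo): buf='(empty)' undo_depth=2 redo_depth=1
After op 5 (type): buf='up' undo_depth=3 redo_depth=0
After op 6 (undo): buf='(empty)' undo_depth=2 redo_depth=1

Answer: yes yes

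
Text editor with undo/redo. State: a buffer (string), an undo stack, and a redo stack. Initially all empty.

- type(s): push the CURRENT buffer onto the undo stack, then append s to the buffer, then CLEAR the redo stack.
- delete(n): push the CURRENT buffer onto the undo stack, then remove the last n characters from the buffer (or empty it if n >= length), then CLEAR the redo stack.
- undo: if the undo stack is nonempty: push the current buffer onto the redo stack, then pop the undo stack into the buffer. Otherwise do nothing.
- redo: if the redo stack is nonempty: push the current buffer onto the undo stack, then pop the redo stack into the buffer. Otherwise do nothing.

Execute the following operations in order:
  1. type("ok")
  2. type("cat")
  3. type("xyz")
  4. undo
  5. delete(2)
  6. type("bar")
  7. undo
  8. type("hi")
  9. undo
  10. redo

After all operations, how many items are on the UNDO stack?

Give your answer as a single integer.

Answer: 4

Derivation:
After op 1 (type): buf='ok' undo_depth=1 redo_depth=0
After op 2 (type): buf='okcat' undo_depth=2 redo_depth=0
After op 3 (type): buf='okcatxyz' undo_depth=3 redo_depth=0
After op 4 (undo): buf='okcat' undo_depth=2 redo_depth=1
After op 5 (delete): buf='okc' undo_depth=3 redo_depth=0
After op 6 (type): buf='okcbar' undo_depth=4 redo_depth=0
After op 7 (undo): buf='okc' undo_depth=3 redo_depth=1
After op 8 (type): buf='okchi' undo_depth=4 redo_depth=0
After op 9 (undo): buf='okc' undo_depth=3 redo_depth=1
After op 10 (redo): buf='okchi' undo_depth=4 redo_depth=0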